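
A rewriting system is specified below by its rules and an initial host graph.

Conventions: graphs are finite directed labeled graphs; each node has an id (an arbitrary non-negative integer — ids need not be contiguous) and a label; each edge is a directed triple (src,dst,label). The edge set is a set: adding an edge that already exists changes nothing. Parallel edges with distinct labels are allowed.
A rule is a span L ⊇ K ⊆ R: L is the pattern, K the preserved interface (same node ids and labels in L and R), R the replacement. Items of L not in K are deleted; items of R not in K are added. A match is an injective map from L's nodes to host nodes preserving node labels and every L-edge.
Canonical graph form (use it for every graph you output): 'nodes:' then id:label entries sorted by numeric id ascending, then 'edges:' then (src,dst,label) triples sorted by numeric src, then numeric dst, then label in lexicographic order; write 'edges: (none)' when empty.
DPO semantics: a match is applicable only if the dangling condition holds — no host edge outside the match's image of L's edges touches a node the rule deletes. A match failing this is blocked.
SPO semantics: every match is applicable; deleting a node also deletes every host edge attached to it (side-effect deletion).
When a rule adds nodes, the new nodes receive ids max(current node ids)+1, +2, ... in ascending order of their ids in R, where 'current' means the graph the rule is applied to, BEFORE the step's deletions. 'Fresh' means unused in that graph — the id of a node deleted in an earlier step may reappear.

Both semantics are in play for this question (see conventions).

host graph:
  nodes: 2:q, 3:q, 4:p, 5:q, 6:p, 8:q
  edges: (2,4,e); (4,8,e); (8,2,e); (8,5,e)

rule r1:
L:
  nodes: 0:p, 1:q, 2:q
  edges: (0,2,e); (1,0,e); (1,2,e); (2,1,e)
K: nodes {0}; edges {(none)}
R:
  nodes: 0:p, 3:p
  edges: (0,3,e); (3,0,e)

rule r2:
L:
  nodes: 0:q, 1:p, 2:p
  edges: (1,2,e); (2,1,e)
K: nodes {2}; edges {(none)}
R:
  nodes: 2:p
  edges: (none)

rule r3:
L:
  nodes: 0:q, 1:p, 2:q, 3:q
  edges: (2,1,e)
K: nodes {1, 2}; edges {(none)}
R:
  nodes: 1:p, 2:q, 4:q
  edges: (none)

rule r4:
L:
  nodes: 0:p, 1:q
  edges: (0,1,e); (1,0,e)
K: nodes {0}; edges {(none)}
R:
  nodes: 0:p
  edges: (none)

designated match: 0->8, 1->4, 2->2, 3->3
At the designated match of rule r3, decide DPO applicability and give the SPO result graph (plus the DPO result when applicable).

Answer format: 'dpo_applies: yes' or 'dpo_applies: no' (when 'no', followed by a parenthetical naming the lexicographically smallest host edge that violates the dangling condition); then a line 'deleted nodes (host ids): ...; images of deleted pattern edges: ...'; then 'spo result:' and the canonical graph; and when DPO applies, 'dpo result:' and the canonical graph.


dpo_applies: no
(the rule deletes node 8, which keeps host edge (4,8,e) outside the match image — the dangling condition fails, DPO blocks; SPO proceeds and side-deletes such edges)
deleted nodes (host ids): 3, 8; images of deleted pattern edges: (2,4,e)
spo result:
nodes: 2:q, 4:p, 5:q, 6:p, 9:q
edges: (none)


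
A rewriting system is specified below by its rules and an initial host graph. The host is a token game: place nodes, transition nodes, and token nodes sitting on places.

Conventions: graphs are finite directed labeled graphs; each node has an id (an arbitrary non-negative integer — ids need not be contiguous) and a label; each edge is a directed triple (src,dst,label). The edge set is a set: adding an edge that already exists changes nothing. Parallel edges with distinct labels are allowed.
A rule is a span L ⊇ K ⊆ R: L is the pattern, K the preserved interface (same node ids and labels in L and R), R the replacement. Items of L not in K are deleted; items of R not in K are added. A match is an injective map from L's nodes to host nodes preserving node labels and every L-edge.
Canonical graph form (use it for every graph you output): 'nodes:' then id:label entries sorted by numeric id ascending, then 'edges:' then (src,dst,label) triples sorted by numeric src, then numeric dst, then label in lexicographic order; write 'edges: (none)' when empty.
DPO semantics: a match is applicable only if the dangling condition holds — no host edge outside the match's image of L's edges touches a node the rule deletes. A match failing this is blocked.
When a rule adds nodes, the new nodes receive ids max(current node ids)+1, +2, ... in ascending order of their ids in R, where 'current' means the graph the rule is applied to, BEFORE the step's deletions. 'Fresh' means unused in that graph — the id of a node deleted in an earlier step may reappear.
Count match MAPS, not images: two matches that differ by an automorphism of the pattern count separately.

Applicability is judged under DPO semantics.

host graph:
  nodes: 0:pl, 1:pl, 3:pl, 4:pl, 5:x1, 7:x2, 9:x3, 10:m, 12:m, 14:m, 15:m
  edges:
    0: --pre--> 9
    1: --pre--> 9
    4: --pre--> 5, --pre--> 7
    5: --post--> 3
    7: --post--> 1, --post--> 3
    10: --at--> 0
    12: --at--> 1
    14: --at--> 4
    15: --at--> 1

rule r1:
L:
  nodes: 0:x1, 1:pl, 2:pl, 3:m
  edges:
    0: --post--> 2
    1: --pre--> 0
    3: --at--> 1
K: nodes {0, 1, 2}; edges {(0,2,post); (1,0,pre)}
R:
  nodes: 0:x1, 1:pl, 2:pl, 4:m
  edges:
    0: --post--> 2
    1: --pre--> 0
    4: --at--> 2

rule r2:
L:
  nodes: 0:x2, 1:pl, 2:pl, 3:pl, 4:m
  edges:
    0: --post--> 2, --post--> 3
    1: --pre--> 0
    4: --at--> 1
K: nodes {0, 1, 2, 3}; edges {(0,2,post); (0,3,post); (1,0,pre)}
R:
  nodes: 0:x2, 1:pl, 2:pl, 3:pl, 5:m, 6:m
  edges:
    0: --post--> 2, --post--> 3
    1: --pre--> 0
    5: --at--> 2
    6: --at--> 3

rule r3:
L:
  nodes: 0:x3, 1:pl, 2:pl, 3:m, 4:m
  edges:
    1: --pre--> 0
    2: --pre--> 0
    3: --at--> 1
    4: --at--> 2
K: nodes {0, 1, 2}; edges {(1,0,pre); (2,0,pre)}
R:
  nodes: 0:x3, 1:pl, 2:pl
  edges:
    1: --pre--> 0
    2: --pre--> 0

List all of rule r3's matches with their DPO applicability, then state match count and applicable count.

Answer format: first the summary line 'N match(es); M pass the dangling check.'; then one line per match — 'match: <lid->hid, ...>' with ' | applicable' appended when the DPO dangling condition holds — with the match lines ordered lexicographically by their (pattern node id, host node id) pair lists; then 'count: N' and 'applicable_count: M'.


4 match(es); 4 pass the dangling check.
match: 0->9, 1->0, 2->1, 3->10, 4->12 | applicable
match: 0->9, 1->0, 2->1, 3->10, 4->15 | applicable
match: 0->9, 1->1, 2->0, 3->12, 4->10 | applicable
match: 0->9, 1->1, 2->0, 3->15, 4->10 | applicable
count: 4
applicable_count: 4


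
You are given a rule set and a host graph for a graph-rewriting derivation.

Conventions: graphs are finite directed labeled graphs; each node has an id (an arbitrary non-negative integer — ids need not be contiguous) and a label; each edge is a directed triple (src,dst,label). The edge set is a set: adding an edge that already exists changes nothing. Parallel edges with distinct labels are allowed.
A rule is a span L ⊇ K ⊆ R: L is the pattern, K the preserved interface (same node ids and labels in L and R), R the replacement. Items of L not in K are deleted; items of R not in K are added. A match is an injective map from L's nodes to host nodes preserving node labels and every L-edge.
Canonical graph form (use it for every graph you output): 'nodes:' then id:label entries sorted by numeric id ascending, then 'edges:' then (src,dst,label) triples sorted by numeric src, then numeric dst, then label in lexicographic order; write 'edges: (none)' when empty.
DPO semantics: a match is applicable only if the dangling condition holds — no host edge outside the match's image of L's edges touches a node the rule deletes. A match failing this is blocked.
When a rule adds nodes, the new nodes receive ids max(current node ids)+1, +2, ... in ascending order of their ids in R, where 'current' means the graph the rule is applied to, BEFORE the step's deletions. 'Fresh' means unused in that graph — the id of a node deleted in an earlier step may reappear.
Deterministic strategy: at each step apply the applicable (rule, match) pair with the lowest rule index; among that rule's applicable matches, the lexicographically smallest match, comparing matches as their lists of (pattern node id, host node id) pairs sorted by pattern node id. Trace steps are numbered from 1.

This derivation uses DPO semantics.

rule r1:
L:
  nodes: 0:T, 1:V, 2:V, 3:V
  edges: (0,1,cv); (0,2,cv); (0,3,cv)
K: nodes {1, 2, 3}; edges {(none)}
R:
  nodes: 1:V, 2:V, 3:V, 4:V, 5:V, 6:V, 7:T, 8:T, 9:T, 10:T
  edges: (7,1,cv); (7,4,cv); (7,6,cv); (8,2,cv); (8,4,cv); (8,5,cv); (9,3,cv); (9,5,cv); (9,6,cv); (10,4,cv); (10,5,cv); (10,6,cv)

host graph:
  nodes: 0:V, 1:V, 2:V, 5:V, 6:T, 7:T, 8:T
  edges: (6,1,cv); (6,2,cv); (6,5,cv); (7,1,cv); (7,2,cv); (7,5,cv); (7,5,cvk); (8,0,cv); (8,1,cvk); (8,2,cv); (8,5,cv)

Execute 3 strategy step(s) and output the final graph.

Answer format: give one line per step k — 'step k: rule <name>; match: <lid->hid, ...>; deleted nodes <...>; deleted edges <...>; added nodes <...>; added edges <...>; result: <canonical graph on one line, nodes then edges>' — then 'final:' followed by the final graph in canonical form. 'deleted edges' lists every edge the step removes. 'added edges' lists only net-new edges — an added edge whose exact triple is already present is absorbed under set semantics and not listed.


step 1: rule r1; match: 0->6, 1->1, 2->2, 3->5; deleted nodes 6; deleted edges (6,1,cv); (6,2,cv); (6,5,cv); added nodes 9, 10, 11, 12, 13, 14, 15; added edges (12,1,cv); (12,9,cv); (12,11,cv); (13,2,cv); (13,9,cv); (13,10,cv); (14,5,cv); (14,10,cv); (14,11,cv); (15,9,cv); (15,10,cv); (15,11,cv); result: nodes: 0:V, 1:V, 2:V, 5:V, 7:T, 8:T, 9:V, 10:V, 11:V, 12:T, 13:T, 14:T, 15:T edges: (7,1,cv); (7,2,cv); (7,5,cv); (7,5,cvk); (8,0,cv); (8,1,cvk); (8,2,cv); (8,5,cv); (12,1,cv); (12,9,cv); (12,11,cv); (13,2,cv); (13,9,cv); (13,10,cv); (14,5,cv); (14,10,cv); (14,11,cv); (15,9,cv); (15,10,cv); (15,11,cv)
step 2: rule r1; match: 0->12, 1->1, 2->9, 3->11; deleted nodes 12; deleted edges (12,1,cv); (12,9,cv); (12,11,cv); added nodes 16, 17, 18, 19, 20, 21, 22; added edges (19,1,cv); (19,16,cv); (19,18,cv); (20,9,cv); (20,16,cv); (20,17,cv); (21,11,cv); (21,17,cv); (21,18,cv); (22,16,cv); (22,17,cv); (22,18,cv); result: nodes: 0:V, 1:V, 2:V, 5:V, 7:T, 8:T, 9:V, 10:V, 11:V, 13:T, 14:T, 15:T, 16:V, 17:V, 18:V, 19:T, 20:T, 21:T, 22:T edges: (7,1,cv); (7,2,cv); (7,5,cv); (7,5,cvk); (8,0,cv); (8,1,cvk); (8,2,cv); (8,5,cv); (13,2,cv); (13,9,cv); (13,10,cv); (14,5,cv); (14,10,cv); (14,11,cv); (15,9,cv); (15,10,cv); (15,11,cv); (19,1,cv); (19,16,cv); (19,18,cv); (20,9,cv); (20,16,cv); (20,17,cv); (21,11,cv); (21,17,cv); (21,18,cv); (22,16,cv); (22,17,cv); (22,18,cv)
step 3: rule r1; match: 0->13, 1->2, 2->9, 3->10; deleted nodes 13; deleted edges (13,2,cv); (13,9,cv); (13,10,cv); added nodes 23, 24, 25, 26, 27, 28, 29; added edges (26,2,cv); (26,23,cv); (26,25,cv); (27,9,cv); (27,23,cv); (27,24,cv); (28,10,cv); (28,24,cv); (28,25,cv); (29,23,cv); (29,24,cv); (29,25,cv); result: nodes: 0:V, 1:V, 2:V, 5:V, 7:T, 8:T, 9:V, 10:V, 11:V, 14:T, 15:T, 16:V, 17:V, 18:V, 19:T, 20:T, 21:T, 22:T, 23:V, 24:V, 25:V, 26:T, 27:T, 28:T, 29:T edges: (7,1,cv); (7,2,cv); (7,5,cv); (7,5,cvk); (8,0,cv); (8,1,cvk); (8,2,cv); (8,5,cv); (14,5,cv); (14,10,cv); (14,11,cv); (15,9,cv); (15,10,cv); (15,11,cv); (19,1,cv); (19,16,cv); (19,18,cv); (20,9,cv); (20,16,cv); (20,17,cv); (21,11,cv); (21,17,cv); (21,18,cv); (22,16,cv); (22,17,cv); (22,18,cv); (26,2,cv); (26,23,cv); (26,25,cv); (27,9,cv); (27,23,cv); (27,24,cv); (28,10,cv); (28,24,cv); (28,25,cv); (29,23,cv); (29,24,cv); (29,25,cv)
final:
nodes: 0:V, 1:V, 2:V, 5:V, 7:T, 8:T, 9:V, 10:V, 11:V, 14:T, 15:T, 16:V, 17:V, 18:V, 19:T, 20:T, 21:T, 22:T, 23:V, 24:V, 25:V, 26:T, 27:T, 28:T, 29:T
edges: (7,1,cv); (7,2,cv); (7,5,cv); (7,5,cvk); (8,0,cv); (8,1,cvk); (8,2,cv); (8,5,cv); (14,5,cv); (14,10,cv); (14,11,cv); (15,9,cv); (15,10,cv); (15,11,cv); (19,1,cv); (19,16,cv); (19,18,cv); (20,9,cv); (20,16,cv); (20,17,cv); (21,11,cv); (21,17,cv); (21,18,cv); (22,16,cv); (22,17,cv); (22,18,cv); (26,2,cv); (26,23,cv); (26,25,cv); (27,9,cv); (27,23,cv); (27,24,cv); (28,10,cv); (28,24,cv); (28,25,cv); (29,23,cv); (29,24,cv); (29,25,cv)


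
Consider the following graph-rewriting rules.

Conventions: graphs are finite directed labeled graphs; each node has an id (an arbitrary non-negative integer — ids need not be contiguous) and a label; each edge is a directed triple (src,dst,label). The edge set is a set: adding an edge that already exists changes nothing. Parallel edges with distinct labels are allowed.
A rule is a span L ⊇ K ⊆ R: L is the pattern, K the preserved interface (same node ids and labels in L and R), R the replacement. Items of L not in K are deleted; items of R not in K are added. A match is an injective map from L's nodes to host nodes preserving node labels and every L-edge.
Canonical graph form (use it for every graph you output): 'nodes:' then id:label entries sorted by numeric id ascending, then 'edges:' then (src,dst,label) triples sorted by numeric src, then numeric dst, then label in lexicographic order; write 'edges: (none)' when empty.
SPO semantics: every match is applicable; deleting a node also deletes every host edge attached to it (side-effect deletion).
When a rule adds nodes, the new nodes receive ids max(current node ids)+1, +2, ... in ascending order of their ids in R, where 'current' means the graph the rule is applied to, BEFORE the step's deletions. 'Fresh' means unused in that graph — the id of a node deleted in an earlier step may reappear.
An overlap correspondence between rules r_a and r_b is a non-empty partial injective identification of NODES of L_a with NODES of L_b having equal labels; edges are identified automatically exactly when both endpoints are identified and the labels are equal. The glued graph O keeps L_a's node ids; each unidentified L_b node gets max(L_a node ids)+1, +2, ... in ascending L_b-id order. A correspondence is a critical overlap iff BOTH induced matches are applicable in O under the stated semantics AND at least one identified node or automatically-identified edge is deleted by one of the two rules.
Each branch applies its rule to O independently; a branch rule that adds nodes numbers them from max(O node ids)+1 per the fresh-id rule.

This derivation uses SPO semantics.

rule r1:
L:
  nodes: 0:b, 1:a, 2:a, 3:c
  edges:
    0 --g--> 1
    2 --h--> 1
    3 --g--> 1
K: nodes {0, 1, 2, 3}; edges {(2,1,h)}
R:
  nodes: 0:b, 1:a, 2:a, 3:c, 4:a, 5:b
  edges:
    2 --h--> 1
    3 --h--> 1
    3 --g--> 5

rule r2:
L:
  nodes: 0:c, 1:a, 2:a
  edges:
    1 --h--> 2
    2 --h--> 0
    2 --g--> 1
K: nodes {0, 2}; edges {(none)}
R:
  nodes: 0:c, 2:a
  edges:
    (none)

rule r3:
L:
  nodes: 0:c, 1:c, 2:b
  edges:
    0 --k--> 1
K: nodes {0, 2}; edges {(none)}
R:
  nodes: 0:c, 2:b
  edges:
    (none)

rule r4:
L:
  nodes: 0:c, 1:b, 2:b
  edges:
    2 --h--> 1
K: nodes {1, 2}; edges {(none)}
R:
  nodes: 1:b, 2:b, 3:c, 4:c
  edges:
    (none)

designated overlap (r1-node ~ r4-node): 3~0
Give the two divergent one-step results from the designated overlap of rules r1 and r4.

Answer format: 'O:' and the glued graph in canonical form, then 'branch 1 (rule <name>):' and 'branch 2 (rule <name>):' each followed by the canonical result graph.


O:
nodes: 0:b, 1:a, 2:a, 3:c, 4:b, 5:b
edges: (0,1,g); (2,1,h); (3,1,g); (5,4,h)
branch 1 (rule r1):
nodes: 0:b, 1:a, 2:a, 3:c, 4:b, 5:b, 6:a, 7:b
edges: (2,1,h); (3,1,h); (3,7,g); (5,4,h)
branch 2 (rule r4):
nodes: 0:b, 1:a, 2:a, 4:b, 5:b, 6:c, 7:c
edges: (0,1,g); (2,1,h)


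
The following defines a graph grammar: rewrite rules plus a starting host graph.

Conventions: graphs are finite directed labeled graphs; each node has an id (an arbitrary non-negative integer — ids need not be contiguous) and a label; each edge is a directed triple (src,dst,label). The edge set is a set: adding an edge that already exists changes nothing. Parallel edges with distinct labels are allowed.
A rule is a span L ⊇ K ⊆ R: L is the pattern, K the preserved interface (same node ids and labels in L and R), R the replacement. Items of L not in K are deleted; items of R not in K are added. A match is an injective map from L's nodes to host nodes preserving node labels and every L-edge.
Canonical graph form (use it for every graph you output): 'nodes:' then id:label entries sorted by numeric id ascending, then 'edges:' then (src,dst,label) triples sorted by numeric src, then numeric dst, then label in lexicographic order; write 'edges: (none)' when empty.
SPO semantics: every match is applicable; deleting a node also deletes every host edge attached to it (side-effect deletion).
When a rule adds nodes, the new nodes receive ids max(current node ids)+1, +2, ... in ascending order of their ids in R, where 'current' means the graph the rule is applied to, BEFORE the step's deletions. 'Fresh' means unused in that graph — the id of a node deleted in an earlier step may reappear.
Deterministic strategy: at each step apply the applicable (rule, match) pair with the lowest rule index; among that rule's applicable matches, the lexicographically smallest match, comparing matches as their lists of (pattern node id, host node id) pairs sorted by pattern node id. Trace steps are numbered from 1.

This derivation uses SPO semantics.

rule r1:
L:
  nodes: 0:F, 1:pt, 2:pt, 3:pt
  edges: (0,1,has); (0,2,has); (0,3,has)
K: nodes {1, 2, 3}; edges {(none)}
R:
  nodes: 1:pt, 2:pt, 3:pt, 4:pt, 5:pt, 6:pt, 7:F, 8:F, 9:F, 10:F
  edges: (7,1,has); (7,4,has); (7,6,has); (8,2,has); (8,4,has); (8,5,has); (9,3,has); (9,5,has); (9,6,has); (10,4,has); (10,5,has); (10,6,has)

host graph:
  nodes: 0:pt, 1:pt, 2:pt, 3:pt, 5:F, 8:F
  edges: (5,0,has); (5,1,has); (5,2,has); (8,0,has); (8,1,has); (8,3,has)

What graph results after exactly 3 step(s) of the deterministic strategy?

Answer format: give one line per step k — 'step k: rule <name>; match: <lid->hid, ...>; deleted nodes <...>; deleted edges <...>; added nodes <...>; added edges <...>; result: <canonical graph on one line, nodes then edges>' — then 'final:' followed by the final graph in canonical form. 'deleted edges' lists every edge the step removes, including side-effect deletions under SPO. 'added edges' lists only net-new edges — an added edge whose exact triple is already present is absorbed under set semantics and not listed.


step 1: rule r1; match: 0->5, 1->0, 2->1, 3->2; deleted nodes 5; deleted edges (5,0,has); (5,1,has); (5,2,has); added nodes 9, 10, 11, 12, 13, 14, 15; added edges (12,0,has); (12,9,has); (12,11,has); (13,1,has); (13,9,has); (13,10,has); (14,2,has); (14,10,has); (14,11,has); (15,9,has); (15,10,has); (15,11,has); result: nodes: 0:pt, 1:pt, 2:pt, 3:pt, 8:F, 9:pt, 10:pt, 11:pt, 12:F, 13:F, 14:F, 15:F edges: (8,0,has); (8,1,has); (8,3,has); (12,0,has); (12,9,has); (12,11,has); (13,1,has); (13,9,has); (13,10,has); (14,2,has); (14,10,has); (14,11,has); (15,9,has); (15,10,has); (15,11,has)
step 2: rule r1; match: 0->8, 1->0, 2->1, 3->3; deleted nodes 8; deleted edges (8,0,has); (8,1,has); (8,3,has); added nodes 16, 17, 18, 19, 20, 21, 22; added edges (19,0,has); (19,16,has); (19,18,has); (20,1,has); (20,16,has); (20,17,has); (21,3,has); (21,17,has); (21,18,has); (22,16,has); (22,17,has); (22,18,has); result: nodes: 0:pt, 1:pt, 2:pt, 3:pt, 9:pt, 10:pt, 11:pt, 12:F, 13:F, 14:F, 15:F, 16:pt, 17:pt, 18:pt, 19:F, 20:F, 21:F, 22:F edges: (12,0,has); (12,9,has); (12,11,has); (13,1,has); (13,9,has); (13,10,has); (14,2,has); (14,10,has); (14,11,has); (15,9,has); (15,10,has); (15,11,has); (19,0,has); (19,16,has); (19,18,has); (20,1,has); (20,16,has); (20,17,has); (21,3,has); (21,17,has); (21,18,has); (22,16,has); (22,17,has); (22,18,has)
step 3: rule r1; match: 0->12, 1->0, 2->9, 3->11; deleted nodes 12; deleted edges (12,0,has); (12,9,has); (12,11,has); added nodes 23, 24, 25, 26, 27, 28, 29; added edges (26,0,has); (26,23,has); (26,25,has); (27,9,has); (27,23,has); (27,24,has); (28,11,has); (28,24,has); (28,25,has); (29,23,has); (29,24,has); (29,25,has); result: nodes: 0:pt, 1:pt, 2:pt, 3:pt, 9:pt, 10:pt, 11:pt, 13:F, 14:F, 15:F, 16:pt, 17:pt, 18:pt, 19:F, 20:F, 21:F, 22:F, 23:pt, 24:pt, 25:pt, 26:F, 27:F, 28:F, 29:F edges: (13,1,has); (13,9,has); (13,10,has); (14,2,has); (14,10,has); (14,11,has); (15,9,has); (15,10,has); (15,11,has); (19,0,has); (19,16,has); (19,18,has); (20,1,has); (20,16,has); (20,17,has); (21,3,has); (21,17,has); (21,18,has); (22,16,has); (22,17,has); (22,18,has); (26,0,has); (26,23,has); (26,25,has); (27,9,has); (27,23,has); (27,24,has); (28,11,has); (28,24,has); (28,25,has); (29,23,has); (29,24,has); (29,25,has)
final:
nodes: 0:pt, 1:pt, 2:pt, 3:pt, 9:pt, 10:pt, 11:pt, 13:F, 14:F, 15:F, 16:pt, 17:pt, 18:pt, 19:F, 20:F, 21:F, 22:F, 23:pt, 24:pt, 25:pt, 26:F, 27:F, 28:F, 29:F
edges: (13,1,has); (13,9,has); (13,10,has); (14,2,has); (14,10,has); (14,11,has); (15,9,has); (15,10,has); (15,11,has); (19,0,has); (19,16,has); (19,18,has); (20,1,has); (20,16,has); (20,17,has); (21,3,has); (21,17,has); (21,18,has); (22,16,has); (22,17,has); (22,18,has); (26,0,has); (26,23,has); (26,25,has); (27,9,has); (27,23,has); (27,24,has); (28,11,has); (28,24,has); (28,25,has); (29,23,has); (29,24,has); (29,25,has)


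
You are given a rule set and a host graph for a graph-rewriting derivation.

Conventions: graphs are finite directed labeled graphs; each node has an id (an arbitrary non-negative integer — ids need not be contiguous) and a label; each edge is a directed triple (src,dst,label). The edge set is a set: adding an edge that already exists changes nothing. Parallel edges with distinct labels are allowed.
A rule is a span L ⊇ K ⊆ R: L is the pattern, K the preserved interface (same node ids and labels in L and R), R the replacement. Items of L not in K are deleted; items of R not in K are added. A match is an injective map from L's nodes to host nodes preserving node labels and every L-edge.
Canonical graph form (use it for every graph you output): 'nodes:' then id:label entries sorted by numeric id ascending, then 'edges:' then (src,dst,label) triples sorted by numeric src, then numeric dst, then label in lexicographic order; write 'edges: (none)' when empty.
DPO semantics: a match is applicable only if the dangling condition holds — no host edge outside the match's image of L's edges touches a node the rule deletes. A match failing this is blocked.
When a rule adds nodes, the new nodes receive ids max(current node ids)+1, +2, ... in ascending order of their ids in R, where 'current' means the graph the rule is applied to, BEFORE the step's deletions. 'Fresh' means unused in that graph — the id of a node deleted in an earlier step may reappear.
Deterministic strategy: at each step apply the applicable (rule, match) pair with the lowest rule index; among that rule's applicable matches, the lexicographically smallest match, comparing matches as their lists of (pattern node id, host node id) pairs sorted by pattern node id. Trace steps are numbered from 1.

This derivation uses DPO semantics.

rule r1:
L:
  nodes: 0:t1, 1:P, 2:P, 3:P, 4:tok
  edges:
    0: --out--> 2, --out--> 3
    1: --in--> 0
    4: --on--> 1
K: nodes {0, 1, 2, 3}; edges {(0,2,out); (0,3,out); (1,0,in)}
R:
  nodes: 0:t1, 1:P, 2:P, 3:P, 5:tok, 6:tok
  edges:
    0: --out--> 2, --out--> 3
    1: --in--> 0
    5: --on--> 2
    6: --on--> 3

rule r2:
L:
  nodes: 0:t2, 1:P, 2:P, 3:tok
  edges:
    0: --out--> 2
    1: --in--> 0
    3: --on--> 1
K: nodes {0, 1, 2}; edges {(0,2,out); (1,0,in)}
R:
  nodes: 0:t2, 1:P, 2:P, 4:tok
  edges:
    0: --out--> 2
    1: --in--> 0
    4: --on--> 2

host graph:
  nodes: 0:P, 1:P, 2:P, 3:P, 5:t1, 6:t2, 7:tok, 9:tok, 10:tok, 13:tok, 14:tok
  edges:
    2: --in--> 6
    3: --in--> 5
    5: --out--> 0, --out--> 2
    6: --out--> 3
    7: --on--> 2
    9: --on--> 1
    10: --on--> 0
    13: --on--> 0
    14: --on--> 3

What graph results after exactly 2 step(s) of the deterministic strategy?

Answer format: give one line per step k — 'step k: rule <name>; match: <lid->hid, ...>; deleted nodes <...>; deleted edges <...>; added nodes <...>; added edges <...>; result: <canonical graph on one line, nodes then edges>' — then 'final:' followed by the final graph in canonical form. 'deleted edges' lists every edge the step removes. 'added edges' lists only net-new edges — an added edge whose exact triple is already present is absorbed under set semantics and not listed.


step 1: rule r1; match: 0->5, 1->3, 2->0, 3->2, 4->14; deleted nodes 14; deleted edges (14,3,on); added nodes 15, 16; added edges (15,0,on); (16,2,on); result: nodes: 0:P, 1:P, 2:P, 3:P, 5:t1, 6:t2, 7:tok, 9:tok, 10:tok, 13:tok, 15:tok, 16:tok edges: (2,6,in); (3,5,in); (5,0,out); (5,2,out); (6,3,out); (7,2,on); (9,1,on); (10,0,on); (13,0,on); (15,0,on); (16,2,on)
step 2: rule r2; match: 0->6, 1->2, 2->3, 3->7; deleted nodes 7; deleted edges (7,2,on); added nodes 17; added edges (17,3,on); result: nodes: 0:P, 1:P, 2:P, 3:P, 5:t1, 6:t2, 9:tok, 10:tok, 13:tok, 15:tok, 16:tok, 17:tok edges: (2,6,in); (3,5,in); (5,0,out); (5,2,out); (6,3,out); (9,1,on); (10,0,on); (13,0,on); (15,0,on); (16,2,on); (17,3,on)
final:
nodes: 0:P, 1:P, 2:P, 3:P, 5:t1, 6:t2, 9:tok, 10:tok, 13:tok, 15:tok, 16:tok, 17:tok
edges: (2,6,in); (3,5,in); (5,0,out); (5,2,out); (6,3,out); (9,1,on); (10,0,on); (13,0,on); (15,0,on); (16,2,on); (17,3,on)


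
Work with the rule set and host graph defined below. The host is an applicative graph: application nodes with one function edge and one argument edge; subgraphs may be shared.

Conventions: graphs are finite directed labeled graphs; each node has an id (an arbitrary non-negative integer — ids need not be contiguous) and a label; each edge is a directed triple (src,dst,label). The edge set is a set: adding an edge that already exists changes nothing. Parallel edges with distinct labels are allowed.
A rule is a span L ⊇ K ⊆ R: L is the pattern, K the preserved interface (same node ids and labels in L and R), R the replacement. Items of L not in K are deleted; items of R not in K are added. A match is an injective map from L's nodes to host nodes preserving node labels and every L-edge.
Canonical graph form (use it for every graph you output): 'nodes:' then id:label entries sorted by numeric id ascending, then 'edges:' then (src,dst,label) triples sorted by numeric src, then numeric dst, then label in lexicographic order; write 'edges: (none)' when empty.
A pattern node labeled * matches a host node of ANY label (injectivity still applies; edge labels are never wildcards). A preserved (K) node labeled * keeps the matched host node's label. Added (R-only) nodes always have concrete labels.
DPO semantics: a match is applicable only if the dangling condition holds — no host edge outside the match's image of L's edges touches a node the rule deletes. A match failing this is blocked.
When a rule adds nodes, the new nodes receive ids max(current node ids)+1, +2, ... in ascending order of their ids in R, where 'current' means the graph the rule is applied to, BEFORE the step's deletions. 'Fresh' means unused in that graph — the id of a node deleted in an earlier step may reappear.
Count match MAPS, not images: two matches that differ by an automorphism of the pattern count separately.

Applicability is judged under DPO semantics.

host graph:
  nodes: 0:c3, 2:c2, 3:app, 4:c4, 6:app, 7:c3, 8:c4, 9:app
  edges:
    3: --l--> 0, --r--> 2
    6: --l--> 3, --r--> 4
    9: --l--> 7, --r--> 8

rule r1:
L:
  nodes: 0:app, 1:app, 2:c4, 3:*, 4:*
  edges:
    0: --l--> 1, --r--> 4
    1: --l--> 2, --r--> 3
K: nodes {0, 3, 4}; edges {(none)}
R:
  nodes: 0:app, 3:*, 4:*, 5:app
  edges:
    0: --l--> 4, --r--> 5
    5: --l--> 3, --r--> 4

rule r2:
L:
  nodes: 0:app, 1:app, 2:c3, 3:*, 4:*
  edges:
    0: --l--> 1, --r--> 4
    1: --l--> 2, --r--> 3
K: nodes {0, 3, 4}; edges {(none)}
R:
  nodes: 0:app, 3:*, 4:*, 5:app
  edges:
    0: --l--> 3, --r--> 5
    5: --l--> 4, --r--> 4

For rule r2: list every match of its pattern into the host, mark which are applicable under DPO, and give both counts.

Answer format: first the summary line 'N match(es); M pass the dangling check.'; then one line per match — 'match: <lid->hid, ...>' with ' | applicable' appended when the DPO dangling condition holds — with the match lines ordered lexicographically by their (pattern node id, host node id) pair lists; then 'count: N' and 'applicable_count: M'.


1 match(es); 1 pass the dangling check.
match: 0->6, 1->3, 2->0, 3->2, 4->4 | applicable
count: 1
applicable_count: 1


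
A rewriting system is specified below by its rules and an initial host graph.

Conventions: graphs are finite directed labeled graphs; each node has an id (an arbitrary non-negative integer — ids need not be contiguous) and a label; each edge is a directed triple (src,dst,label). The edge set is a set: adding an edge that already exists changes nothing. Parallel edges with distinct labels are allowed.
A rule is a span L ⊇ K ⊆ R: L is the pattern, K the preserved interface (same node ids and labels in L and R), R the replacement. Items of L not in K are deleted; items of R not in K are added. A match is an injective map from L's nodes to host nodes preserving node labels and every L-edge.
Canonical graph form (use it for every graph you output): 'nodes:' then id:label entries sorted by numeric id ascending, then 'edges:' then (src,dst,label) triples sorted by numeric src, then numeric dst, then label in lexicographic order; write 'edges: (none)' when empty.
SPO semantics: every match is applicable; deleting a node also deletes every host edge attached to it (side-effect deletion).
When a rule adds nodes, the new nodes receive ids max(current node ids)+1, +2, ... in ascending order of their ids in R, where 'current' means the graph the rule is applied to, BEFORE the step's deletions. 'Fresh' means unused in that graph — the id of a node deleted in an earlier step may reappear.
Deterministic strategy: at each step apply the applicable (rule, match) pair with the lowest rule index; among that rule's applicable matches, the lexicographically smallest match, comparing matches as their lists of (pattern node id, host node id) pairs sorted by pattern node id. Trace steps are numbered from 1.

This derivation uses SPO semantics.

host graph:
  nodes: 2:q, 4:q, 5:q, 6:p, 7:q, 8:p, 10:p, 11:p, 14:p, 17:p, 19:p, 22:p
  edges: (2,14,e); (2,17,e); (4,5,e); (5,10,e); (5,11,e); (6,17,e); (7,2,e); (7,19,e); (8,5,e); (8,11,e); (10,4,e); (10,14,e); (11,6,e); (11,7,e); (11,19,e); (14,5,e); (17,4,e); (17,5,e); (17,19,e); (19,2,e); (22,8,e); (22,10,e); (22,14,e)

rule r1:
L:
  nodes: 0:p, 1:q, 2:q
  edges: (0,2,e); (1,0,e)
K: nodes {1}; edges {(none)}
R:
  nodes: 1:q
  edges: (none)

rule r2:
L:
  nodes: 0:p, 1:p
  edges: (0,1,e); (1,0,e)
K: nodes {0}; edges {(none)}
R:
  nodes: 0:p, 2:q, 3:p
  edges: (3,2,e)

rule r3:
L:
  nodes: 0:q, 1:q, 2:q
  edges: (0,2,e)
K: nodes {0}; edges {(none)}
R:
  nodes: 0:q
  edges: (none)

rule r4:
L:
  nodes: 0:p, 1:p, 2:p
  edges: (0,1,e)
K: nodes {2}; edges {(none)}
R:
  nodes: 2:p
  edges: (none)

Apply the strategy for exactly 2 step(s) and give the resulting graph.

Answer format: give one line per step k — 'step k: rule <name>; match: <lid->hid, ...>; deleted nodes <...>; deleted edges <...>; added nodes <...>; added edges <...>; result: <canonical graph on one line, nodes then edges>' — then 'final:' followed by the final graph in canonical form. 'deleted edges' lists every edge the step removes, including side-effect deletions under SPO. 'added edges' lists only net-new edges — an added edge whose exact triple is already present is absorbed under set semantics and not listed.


step 1: rule r1; match: 0->10, 1->5, 2->4; deleted nodes 4, 10; deleted edges (4,5,e); (5,10,e); (10,4,e); (10,14,e); (17,4,e); (22,10,e); added nodes (none); added edges (none); result: nodes: 2:q, 5:q, 6:p, 7:q, 8:p, 11:p, 14:p, 17:p, 19:p, 22:p edges: (2,14,e); (2,17,e); (5,11,e); (6,17,e); (7,2,e); (7,19,e); (8,5,e); (8,11,e); (11,6,e); (11,7,e); (11,19,e); (14,5,e); (17,5,e); (17,19,e); (19,2,e); (22,8,e); (22,14,e)
step 2: rule r1; match: 0->11, 1->5, 2->7; deleted nodes 7, 11; deleted edges (5,11,e); (7,2,e); (7,19,e); (8,11,e); (11,6,e); (11,7,e); (11,19,e); added nodes (none); added edges (none); result: nodes: 2:q, 5:q, 6:p, 8:p, 14:p, 17:p, 19:p, 22:p edges: (2,14,e); (2,17,e); (6,17,e); (8,5,e); (14,5,e); (17,5,e); (17,19,e); (19,2,e); (22,8,e); (22,14,e)
final:
nodes: 2:q, 5:q, 6:p, 8:p, 14:p, 17:p, 19:p, 22:p
edges: (2,14,e); (2,17,e); (6,17,e); (8,5,e); (14,5,e); (17,5,e); (17,19,e); (19,2,e); (22,8,e); (22,14,e)


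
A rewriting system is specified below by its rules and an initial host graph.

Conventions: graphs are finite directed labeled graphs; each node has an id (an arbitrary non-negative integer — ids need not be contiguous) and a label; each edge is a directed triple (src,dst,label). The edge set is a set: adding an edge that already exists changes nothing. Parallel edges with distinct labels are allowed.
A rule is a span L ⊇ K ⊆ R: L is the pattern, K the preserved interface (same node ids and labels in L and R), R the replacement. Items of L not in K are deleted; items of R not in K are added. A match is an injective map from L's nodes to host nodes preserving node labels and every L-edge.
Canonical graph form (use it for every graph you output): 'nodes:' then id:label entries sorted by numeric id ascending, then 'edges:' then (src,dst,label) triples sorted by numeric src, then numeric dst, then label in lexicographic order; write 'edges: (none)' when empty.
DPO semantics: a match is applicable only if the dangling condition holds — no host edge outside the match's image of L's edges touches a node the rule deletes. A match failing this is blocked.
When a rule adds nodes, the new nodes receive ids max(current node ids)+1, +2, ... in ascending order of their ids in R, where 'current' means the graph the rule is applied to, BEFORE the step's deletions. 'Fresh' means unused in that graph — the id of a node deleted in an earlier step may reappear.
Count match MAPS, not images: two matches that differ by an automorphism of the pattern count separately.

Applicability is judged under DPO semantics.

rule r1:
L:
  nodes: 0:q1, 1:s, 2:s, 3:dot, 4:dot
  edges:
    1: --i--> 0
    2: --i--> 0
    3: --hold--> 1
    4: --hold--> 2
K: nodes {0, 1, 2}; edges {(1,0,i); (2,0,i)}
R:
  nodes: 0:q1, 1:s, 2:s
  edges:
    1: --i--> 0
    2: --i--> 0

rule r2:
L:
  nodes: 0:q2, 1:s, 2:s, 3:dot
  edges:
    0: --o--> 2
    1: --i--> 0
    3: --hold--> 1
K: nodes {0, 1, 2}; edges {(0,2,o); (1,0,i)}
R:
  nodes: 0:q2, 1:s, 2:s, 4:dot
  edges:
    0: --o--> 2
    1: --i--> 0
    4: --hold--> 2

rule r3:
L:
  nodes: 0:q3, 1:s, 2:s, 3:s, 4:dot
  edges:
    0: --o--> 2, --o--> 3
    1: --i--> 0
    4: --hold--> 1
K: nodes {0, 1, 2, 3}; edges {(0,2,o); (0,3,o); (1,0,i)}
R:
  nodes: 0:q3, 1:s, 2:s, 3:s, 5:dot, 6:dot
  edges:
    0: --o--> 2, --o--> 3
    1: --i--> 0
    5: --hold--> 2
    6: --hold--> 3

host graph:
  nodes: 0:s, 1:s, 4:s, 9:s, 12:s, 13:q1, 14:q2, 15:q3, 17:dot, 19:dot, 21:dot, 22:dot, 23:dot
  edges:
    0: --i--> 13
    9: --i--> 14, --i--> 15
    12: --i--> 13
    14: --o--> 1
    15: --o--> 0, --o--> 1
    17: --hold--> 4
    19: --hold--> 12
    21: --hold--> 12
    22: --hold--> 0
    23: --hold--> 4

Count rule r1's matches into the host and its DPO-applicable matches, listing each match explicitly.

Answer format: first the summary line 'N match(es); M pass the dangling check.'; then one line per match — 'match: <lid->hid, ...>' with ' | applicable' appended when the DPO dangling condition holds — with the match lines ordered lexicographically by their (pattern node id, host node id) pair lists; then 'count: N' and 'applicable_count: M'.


4 match(es); 4 pass the dangling check.
match: 0->13, 1->0, 2->12, 3->22, 4->19 | applicable
match: 0->13, 1->0, 2->12, 3->22, 4->21 | applicable
match: 0->13, 1->12, 2->0, 3->19, 4->22 | applicable
match: 0->13, 1->12, 2->0, 3->21, 4->22 | applicable
count: 4
applicable_count: 4


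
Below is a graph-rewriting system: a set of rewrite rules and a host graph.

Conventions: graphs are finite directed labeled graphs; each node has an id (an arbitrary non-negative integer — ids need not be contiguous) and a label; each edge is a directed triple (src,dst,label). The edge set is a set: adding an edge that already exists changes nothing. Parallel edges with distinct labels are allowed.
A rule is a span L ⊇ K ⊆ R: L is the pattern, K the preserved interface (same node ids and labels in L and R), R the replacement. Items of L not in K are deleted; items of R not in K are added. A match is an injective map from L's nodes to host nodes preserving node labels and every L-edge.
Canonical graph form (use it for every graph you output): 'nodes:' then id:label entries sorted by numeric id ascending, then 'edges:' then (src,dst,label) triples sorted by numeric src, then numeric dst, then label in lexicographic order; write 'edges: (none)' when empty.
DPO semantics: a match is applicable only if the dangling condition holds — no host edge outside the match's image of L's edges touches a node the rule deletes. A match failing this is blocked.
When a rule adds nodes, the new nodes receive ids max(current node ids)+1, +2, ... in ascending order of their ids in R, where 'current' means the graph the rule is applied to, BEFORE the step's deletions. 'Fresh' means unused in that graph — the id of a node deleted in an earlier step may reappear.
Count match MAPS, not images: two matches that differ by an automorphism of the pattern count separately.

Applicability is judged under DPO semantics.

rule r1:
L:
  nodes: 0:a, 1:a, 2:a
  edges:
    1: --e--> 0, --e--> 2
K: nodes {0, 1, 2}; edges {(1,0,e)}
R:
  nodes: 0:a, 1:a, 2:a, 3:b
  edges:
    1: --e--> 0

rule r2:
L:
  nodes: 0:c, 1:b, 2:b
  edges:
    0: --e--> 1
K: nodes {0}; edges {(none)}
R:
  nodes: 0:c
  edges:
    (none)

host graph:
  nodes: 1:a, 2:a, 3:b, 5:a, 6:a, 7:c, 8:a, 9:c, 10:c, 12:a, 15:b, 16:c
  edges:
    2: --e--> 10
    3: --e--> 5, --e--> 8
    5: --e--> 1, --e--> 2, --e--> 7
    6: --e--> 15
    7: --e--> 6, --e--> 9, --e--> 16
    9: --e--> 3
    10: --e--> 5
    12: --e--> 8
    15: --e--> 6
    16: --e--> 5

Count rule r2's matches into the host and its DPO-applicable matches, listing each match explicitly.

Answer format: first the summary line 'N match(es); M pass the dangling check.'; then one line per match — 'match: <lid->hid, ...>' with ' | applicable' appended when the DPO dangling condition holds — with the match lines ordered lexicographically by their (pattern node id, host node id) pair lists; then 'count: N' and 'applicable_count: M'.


1 match(es); 0 pass the dangling check.
match: 0->9, 1->3, 2->15
count: 1
applicable_count: 0


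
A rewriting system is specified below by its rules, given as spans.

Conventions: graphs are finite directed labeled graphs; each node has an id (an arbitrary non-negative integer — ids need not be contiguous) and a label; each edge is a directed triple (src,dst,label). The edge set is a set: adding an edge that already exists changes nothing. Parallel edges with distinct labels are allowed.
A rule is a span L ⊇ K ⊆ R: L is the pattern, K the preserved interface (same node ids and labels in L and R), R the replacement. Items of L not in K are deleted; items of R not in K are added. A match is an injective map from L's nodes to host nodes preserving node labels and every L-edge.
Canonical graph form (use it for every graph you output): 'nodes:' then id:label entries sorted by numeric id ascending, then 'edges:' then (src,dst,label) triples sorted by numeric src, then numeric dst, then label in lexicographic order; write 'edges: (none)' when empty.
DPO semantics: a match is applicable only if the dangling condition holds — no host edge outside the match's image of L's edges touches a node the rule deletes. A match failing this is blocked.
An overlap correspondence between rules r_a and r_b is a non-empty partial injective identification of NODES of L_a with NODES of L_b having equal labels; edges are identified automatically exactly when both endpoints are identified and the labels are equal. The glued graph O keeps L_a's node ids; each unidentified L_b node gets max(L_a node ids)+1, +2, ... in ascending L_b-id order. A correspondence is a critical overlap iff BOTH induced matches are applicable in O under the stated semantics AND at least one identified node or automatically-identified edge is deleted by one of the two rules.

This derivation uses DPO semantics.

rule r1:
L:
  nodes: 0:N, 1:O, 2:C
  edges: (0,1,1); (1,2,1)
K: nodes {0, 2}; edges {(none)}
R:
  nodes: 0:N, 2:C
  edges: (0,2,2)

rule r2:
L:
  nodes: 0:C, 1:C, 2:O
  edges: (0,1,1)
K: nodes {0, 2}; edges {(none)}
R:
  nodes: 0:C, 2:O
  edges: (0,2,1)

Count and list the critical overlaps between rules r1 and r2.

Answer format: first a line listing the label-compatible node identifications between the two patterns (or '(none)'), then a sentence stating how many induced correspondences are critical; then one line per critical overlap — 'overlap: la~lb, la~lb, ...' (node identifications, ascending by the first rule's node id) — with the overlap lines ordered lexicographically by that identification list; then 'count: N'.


label-compatible node identifications between L(r1) and L(r2): 1~2, 2~0, 2~1
2 of the induced correspondences are critical overlaps of r1 and r2.
overlap: 1~2
overlap: 1~2, 2~0
count: 2
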